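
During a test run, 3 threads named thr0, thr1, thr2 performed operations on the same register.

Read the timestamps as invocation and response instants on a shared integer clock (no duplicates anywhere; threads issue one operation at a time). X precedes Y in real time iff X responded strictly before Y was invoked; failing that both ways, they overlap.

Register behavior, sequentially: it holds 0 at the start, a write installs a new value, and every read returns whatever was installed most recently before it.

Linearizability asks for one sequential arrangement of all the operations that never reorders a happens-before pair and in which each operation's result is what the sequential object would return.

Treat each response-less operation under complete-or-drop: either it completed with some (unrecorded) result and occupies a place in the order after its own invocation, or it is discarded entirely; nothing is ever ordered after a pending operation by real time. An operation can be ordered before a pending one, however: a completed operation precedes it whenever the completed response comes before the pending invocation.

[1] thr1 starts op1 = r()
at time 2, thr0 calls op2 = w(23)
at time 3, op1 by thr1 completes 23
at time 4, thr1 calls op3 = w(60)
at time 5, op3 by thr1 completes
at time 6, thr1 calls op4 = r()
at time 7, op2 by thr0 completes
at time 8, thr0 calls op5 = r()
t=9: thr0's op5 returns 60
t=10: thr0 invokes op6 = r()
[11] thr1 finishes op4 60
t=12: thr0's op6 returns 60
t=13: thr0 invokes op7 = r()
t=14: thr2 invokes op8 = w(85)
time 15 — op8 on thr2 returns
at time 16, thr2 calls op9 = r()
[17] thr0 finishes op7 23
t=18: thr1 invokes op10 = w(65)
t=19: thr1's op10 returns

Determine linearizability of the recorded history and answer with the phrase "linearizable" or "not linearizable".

not linearizable

events 1..16 are fine; event 17 — the response of op7 at time 17 — makes the prefix non-linearizable
real-time-consistent orders of the 8 completed operations: 20 — all fail the register replay
every completion of the 1 pending operation (op9) was checked; none linearizes
take op1, op2, op3, op4, op5, op6, op7, op8 (pending dropped): step 1 already fails, because op1 r() → 23 cannot occur there
take op1, op2, op3, op4, op5, op6, op8, op7 (pending dropped): step 1 already fails, because op1 r() → 23 cannot occur there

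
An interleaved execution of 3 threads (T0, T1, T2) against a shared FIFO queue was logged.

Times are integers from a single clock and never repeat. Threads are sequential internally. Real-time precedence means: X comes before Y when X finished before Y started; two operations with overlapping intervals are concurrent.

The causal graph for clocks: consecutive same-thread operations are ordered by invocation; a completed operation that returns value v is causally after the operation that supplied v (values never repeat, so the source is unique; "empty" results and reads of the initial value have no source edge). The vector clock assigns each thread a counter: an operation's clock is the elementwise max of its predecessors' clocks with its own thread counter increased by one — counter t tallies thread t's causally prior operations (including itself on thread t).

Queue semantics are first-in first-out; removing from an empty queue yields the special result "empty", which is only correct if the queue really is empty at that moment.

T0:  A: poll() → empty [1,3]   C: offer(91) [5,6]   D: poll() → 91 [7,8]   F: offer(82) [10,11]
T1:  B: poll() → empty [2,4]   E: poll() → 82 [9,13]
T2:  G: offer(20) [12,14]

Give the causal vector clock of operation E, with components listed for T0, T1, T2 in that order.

root op G, invoked 12: fresh clock plus T2's own tick → (0, 0, 1)
root op B, invoked 2: fresh clock plus T1's own tick → (0, 1, 0)
root op A, invoked 1: fresh clock plus T0's own tick → (1, 0, 0)
C (invocation 5): componentwise max over VC(A)=(1, 0, 0), +1 at T0, giving (2, 0, 0)
D (invocation 7): componentwise max over VC(C)=(2, 0, 0), +1 at T0, giving (3, 0, 0)
F (invocation 10): componentwise max over VC(D)=(3, 0, 0), +1 at T0, giving (4, 0, 0)
E (invocation 9): componentwise max over VC(B)=(0, 1, 0), VC(F)=(4, 0, 0), +1 at T1, giving (4, 2, 0)
target: VC(E) = (4, 2, 0)

(4, 2, 0)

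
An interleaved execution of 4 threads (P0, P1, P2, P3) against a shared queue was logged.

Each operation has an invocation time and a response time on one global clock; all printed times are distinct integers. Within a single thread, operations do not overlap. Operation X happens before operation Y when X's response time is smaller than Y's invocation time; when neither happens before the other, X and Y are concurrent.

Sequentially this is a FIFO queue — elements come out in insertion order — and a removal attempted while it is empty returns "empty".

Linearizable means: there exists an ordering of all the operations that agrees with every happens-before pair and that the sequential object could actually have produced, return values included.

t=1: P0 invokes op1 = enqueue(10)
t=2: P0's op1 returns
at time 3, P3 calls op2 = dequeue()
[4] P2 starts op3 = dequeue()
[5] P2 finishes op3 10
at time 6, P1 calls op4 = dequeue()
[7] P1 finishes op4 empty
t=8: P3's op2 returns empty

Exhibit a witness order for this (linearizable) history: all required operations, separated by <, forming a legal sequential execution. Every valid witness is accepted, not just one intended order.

after step 1 (op1 enqueue(10)): queue <10>
after step 2 (op3 dequeue() → 10): queue <>
after step 3 (op2 dequeue() → empty): queue <>
after step 4 (op4 dequeue() → empty): queue <>

op1 < op3 < op2 < op4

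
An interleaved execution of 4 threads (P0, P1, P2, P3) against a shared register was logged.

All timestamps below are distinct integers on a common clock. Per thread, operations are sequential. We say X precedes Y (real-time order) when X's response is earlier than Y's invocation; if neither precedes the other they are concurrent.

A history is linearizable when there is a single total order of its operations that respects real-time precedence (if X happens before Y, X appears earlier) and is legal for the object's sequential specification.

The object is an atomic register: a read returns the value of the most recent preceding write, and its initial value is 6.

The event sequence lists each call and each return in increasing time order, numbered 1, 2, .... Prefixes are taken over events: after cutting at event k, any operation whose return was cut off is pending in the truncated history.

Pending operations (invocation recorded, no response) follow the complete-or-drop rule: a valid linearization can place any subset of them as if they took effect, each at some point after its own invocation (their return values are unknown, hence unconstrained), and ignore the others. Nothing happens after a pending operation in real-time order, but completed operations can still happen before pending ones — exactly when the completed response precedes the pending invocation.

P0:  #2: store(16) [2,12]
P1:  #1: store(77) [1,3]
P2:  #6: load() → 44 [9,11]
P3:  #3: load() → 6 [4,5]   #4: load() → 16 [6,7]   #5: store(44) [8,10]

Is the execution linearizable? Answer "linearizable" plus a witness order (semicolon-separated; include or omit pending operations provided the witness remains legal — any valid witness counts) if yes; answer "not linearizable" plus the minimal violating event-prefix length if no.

through event 4 a valid linearization exists; event 5 (#3 responding at time 5) ends that
one real-time candidate order over the 2 completed operations — the register replay rejects it
every completion of the 1 pending operation (#2) was checked; none linearizes
sample order #1, #3 (pending dropped) stalls at step 2 — #3 load() → 6 has no legal effect

not linearizable — minimal violating prefix: 5 events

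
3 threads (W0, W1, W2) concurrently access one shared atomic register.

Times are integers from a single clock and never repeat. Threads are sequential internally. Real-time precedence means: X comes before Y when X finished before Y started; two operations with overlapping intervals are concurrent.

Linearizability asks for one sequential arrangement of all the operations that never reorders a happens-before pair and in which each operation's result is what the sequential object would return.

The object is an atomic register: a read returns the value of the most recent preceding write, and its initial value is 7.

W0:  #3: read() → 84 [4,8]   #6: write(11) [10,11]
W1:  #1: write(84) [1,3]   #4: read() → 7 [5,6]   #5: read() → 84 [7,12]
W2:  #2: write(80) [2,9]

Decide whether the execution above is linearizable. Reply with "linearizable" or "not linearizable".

not linearizable

cut after 5 events: linearizable; cut after 6 events (#4 responds, time 6): not linearizable
exactly one order of the 2 completed ops respects real time; the atomic register replay fails
include/drop combinations of the 2 pending operations (#2, #3) were all tried; none helps
for example #1, #4 (pending dropped) fails at step 2: #4 read() → 7 is not legal there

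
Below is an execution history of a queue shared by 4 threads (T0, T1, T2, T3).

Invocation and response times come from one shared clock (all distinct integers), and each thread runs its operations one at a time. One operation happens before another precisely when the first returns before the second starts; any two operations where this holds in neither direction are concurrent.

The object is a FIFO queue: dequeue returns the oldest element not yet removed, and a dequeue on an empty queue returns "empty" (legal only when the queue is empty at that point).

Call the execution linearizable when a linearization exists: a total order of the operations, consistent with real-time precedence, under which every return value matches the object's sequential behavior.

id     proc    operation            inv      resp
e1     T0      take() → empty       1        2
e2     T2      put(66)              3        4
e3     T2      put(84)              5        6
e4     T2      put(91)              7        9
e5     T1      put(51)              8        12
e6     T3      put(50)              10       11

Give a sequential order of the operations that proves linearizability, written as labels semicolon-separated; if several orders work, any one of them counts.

step 1: e1 take() → empty — queue <>
step 2: e2 put(66) — queue <66>
step 3: e3 put(84) — queue <66,84>
step 4: e4 put(91) — queue <66,84,91>
step 5: e5 put(51) — queue <66,84,91,51>
step 6: e6 put(50) — queue <66,84,91,51,50>

e1; e2; e3; e4; e5; e6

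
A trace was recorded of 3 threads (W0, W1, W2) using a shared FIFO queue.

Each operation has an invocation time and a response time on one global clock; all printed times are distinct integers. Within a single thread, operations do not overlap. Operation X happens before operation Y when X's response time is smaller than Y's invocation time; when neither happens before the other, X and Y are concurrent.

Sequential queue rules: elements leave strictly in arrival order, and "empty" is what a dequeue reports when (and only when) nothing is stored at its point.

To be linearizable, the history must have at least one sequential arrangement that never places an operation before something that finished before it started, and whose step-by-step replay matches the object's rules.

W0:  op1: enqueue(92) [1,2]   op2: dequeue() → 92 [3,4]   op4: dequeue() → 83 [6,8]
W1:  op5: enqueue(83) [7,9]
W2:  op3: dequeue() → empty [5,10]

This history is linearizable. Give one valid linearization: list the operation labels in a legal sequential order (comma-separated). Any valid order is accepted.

op1, op2, op3, op5, op4

step 1: op1 enqueue(92) — queue <92>
step 2: op2 dequeue() → 92 — queue <>
step 3: op3 dequeue() → empty — queue <>
step 4: op5 enqueue(83) — queue <83>
step 5: op4 dequeue() → 83 — queue <>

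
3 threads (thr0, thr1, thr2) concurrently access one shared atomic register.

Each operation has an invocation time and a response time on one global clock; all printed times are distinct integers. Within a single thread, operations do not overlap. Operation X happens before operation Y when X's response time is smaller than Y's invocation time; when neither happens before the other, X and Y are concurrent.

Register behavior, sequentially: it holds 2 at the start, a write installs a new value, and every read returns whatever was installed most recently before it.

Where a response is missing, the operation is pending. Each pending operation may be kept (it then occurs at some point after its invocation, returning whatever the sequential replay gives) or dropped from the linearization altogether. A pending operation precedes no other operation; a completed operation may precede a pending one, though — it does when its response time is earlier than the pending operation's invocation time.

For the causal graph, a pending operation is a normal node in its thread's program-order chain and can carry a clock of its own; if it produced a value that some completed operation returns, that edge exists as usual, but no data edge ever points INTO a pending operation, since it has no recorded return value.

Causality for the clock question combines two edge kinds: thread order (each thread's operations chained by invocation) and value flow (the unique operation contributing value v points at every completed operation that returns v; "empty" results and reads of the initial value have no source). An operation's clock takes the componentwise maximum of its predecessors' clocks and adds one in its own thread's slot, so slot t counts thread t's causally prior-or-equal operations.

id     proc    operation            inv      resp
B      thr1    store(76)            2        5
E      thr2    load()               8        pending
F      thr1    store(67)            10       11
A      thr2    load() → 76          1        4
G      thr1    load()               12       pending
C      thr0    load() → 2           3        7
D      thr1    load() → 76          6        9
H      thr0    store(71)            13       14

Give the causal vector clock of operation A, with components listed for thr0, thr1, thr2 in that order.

no predecessors for B (invoked 2): thr1 increments from zero → (0, 1, 0)
no predecessors for C (invoked 3): thr0 increments from zero → (1, 0, 0)
invoked at 1, A merges VC(B)=(0, 1, 0) and bumps thr2's slot → (0, 1, 1)
invoked at 6, D merges VC(B)=(0, 1, 0) and bumps thr1's slot → (0, 2, 0)
invoked at 13, H merges VC(C)=(1, 0, 0) and bumps thr0's slot → (2, 0, 0)
invoked at 8, E merges VC(A)=(0, 1, 1) and bumps thr2's slot → (0, 1, 2)
invoked at 10, F merges VC(D)=(0, 2, 0) and bumps thr1's slot → (0, 3, 0)
invoked at 12, G merges VC(F)=(0, 3, 0) and bumps thr1's slot → (0, 4, 0)
target: VC(A) = (0, 1, 1)

(0, 1, 1)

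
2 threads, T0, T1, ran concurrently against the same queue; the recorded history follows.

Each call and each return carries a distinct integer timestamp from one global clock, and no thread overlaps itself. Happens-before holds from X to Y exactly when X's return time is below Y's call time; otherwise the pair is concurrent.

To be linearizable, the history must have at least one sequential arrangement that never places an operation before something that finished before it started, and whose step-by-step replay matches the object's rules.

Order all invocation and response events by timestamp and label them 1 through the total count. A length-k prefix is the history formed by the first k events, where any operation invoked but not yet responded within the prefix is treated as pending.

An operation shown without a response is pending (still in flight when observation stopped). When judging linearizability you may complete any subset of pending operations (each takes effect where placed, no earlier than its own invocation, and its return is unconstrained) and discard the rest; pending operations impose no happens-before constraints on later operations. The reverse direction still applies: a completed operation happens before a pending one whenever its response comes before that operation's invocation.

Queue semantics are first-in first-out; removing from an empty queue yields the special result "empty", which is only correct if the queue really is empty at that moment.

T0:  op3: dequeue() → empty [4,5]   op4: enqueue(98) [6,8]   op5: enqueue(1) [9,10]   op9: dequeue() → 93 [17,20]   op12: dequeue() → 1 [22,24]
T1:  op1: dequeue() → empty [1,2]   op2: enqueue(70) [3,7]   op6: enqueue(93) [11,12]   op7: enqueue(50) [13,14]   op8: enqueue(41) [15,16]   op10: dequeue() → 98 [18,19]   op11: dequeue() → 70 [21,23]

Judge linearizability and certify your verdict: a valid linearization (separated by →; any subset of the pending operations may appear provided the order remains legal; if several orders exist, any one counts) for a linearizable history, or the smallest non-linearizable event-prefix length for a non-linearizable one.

prefix check: 1..19 passes, 1..20 fails once op9's time-20 response joins
checked exhaustively: 6 real-time-consistent orders of 10 completed operations, zero legal queue replays
take op1, op2, op3, op4, op5, op6, op7, op8, op9, op10: step 3 already fails, because op3 dequeue() → empty cannot occur there
take op1, op2, op3, op4, op5, op6, op7, op8, op10, op9: step 3 already fails, because op3 dequeue() → empty cannot occur there

not linearizable — minimal violating prefix: 20 events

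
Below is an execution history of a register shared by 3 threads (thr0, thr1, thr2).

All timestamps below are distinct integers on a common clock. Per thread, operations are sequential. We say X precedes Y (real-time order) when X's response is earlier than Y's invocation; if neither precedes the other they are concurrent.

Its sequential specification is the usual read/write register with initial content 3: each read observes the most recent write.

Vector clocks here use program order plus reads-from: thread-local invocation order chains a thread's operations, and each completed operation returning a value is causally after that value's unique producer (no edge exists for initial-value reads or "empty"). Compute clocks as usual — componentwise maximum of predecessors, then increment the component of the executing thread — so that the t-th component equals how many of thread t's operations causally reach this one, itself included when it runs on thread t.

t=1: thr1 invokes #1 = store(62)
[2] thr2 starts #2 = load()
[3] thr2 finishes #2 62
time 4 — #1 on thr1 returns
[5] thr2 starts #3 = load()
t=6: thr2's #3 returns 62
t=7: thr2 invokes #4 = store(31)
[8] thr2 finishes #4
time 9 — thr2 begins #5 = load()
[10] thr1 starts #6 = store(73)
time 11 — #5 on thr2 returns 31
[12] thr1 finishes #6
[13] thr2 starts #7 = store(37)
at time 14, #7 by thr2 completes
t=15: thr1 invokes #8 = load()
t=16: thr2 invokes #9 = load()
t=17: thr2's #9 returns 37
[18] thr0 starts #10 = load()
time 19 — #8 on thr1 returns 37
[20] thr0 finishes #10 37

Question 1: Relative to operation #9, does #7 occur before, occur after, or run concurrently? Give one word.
Answer: before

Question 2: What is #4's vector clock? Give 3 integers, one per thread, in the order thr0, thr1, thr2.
Answer: (0, 1, 3)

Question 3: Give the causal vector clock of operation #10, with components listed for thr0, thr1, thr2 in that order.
Answer: (1, 1, 5)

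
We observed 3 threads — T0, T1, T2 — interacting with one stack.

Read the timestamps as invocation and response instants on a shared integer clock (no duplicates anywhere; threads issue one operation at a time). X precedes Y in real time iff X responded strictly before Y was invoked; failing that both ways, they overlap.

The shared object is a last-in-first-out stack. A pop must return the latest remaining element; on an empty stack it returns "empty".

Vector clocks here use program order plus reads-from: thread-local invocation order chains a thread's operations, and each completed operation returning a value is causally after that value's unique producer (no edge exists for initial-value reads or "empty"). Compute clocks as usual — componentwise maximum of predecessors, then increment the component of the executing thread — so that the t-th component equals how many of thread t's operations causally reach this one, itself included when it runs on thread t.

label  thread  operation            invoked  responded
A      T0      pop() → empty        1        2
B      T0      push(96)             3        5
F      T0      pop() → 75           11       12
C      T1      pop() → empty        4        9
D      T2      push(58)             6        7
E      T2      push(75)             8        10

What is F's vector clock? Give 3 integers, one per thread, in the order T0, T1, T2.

invoked at 6, D has no predecessors; its own T2 bump gives (0, 0, 1)
invoked at 4, C has no predecessors; its own T1 bump gives (0, 1, 0)
invoked at 1, A has no predecessors; its own T0 bump gives (1, 0, 0)
E, invoked 8, takes VC(D)=(0, 0, 1) under max, adds 1 for T2 → (0, 0, 2)
B, invoked 3, takes VC(A)=(1, 0, 0) under max, adds 1 for T0 → (2, 0, 0)
F, invoked 11, takes VC(B)=(2, 0, 0), VC(E)=(0, 0, 2) under max, adds 1 for T0 → (3, 0, 2)
target: VC(F) = (3, 0, 2)

(3, 0, 2)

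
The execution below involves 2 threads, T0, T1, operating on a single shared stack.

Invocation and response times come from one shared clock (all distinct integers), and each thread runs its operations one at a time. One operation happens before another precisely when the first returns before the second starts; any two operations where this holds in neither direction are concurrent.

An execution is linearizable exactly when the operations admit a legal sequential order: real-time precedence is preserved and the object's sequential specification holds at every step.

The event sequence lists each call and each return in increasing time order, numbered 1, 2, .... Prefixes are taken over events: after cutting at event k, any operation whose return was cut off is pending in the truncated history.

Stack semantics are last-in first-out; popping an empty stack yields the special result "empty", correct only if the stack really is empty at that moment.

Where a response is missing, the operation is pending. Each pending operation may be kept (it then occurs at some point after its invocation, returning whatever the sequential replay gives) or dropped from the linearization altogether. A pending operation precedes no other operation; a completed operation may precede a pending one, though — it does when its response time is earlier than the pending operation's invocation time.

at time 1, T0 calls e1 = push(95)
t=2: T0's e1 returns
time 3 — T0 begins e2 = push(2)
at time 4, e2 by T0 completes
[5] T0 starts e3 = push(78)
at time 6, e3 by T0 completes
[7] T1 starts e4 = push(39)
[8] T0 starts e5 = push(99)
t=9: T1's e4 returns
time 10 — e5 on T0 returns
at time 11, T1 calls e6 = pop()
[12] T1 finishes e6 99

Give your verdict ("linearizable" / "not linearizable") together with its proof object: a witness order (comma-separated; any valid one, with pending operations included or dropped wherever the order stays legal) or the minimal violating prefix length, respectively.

linearizable — witness: e1, e2, e3, e4, e5, e6

step 1: e1 push(95) — stack <95>
step 2: e2 push(2) — stack <95,2>
step 3: e3 push(78) — stack <95,2,78>
step 4: e4 push(39) — stack <95,2,78,39>
step 5: e5 push(99) — stack <95,2,78,39,99>
step 6: e6 pop() → 99 — stack <95,2,78,39>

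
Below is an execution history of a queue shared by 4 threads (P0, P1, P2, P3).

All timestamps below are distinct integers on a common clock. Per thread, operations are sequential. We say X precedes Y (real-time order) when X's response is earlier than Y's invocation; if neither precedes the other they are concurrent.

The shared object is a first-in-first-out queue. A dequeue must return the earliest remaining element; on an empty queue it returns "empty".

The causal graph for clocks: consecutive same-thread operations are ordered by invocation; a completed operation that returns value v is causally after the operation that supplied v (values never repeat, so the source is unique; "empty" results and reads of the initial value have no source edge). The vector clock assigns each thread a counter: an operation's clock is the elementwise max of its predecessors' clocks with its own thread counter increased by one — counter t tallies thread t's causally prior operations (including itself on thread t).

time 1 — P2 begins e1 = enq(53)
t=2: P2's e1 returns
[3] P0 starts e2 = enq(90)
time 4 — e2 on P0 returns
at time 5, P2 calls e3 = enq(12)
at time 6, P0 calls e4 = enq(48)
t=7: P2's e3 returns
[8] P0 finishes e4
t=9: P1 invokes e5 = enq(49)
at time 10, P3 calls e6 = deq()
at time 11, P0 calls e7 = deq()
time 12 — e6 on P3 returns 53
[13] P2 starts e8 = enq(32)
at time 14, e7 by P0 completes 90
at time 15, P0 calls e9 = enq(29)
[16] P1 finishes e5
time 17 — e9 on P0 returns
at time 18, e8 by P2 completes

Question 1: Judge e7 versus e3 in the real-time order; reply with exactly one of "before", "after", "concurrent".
Answer: after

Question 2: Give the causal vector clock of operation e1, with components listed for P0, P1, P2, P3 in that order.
Answer: (0, 0, 1, 0)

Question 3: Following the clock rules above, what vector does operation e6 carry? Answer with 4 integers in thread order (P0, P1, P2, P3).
Answer: (0, 0, 1, 1)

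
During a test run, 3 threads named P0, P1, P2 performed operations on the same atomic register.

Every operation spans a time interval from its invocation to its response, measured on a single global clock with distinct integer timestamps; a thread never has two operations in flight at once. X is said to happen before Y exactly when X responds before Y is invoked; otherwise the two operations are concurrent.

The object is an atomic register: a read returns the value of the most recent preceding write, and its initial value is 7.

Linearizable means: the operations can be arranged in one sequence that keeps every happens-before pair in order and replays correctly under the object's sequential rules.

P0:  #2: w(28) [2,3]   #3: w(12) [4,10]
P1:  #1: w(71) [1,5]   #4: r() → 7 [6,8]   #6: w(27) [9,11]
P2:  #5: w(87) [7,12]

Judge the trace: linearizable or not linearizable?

not linearizable

the violation lands at event 8, #4's response at time 8: events 1..7 linearize, events 1..8 do not
no legal order exists: 2 real-time-consistent candidates over 3 completed atomic register operations, all rejected
completion choices over the 2 pending operations (#3, #5) were checked; none helps
one such order, #1, #2, #4 (pending dropped), breaks at step 3 where #4 r() → 7 is illegal
one such order, #2, #1, #4 (pending dropped), breaks at step 3 where #4 r() → 7 is illegal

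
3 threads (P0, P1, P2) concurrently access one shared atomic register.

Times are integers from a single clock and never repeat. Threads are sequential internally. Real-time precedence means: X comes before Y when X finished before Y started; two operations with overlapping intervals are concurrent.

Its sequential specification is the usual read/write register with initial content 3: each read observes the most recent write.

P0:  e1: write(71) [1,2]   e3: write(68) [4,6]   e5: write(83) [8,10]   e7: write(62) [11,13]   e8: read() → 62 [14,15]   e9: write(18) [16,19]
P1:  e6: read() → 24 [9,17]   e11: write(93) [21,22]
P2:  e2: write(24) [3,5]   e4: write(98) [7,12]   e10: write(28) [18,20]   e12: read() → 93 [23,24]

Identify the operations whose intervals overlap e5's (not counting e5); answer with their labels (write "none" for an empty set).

concurrent with e5 ([8,10]): every op whose interval crosses 8..10
e1 [1,2]: before
e2 [3,5]: before
e3 [4,6]: before
e4 [7,12]: concurrent
e6 [9,17]: concurrent
e7 [11,13]: after
e8 [14,15]: after
e9 [16,19]: after
e10 [18,20]: after
e11 [21,22]: after
e12 [23,24]: after

e4, e6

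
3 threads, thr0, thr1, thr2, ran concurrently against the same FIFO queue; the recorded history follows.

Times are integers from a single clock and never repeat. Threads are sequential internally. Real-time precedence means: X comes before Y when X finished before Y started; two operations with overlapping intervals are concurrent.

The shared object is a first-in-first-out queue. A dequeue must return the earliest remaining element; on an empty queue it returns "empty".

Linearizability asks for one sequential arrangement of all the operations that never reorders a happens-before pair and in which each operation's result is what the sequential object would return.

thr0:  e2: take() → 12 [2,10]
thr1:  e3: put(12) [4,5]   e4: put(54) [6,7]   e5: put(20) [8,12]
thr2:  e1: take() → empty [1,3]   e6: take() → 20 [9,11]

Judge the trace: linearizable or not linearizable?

already the first 11 events (up to e6's response at time 11) admit no linearization; the first 10 still do
no legal order exists: 5 real-time-consistent candidates over 5 completed FIFO queue operations, all rejected
no completion choice of the 1 pending operation (e5) rescues it — every subset was tried
e.g. e1, e2, e3, e4, e6 (pending dropped): illegal at step 2, since e2 take() → 12 cannot apply there
e.g. e1, e3, e2, e4, e6 (pending dropped): illegal at step 5, since e6 take() → 20 cannot apply there

not linearizable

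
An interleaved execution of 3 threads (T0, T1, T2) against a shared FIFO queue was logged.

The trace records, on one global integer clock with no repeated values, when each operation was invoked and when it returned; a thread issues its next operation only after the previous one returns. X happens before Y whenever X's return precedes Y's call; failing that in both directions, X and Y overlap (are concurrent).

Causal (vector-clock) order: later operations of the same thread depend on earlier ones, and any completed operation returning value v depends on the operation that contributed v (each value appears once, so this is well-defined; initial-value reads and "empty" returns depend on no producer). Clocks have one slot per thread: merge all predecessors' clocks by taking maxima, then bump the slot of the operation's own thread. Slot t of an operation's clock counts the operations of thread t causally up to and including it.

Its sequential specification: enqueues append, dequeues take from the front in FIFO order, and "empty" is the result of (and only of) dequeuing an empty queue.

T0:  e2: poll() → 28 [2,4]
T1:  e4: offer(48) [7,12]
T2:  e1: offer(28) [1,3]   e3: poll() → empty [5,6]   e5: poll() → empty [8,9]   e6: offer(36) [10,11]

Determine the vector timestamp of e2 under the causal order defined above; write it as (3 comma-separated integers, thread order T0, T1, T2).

(1, 0, 1)

invoked at 1, e1 has no predecessors; its own T2 bump gives (0, 0, 1)
invoked at 7, e4 has no predecessors; its own T1 bump gives (0, 1, 0)
e3, invoked 5, takes VC(e1)=(0, 0, 1) under max, adds 1 for T2 → (0, 0, 2)
e2, invoked 2, takes VC(e1)=(0, 0, 1) under max, adds 1 for T0 → (1, 0, 1)
e5, invoked 8, takes VC(e3)=(0, 0, 2) under max, adds 1 for T2 → (0, 0, 3)
e6, invoked 10, takes VC(e5)=(0, 0, 3) under max, adds 1 for T2 → (0, 0, 4)
target: VC(e2) = (1, 0, 1)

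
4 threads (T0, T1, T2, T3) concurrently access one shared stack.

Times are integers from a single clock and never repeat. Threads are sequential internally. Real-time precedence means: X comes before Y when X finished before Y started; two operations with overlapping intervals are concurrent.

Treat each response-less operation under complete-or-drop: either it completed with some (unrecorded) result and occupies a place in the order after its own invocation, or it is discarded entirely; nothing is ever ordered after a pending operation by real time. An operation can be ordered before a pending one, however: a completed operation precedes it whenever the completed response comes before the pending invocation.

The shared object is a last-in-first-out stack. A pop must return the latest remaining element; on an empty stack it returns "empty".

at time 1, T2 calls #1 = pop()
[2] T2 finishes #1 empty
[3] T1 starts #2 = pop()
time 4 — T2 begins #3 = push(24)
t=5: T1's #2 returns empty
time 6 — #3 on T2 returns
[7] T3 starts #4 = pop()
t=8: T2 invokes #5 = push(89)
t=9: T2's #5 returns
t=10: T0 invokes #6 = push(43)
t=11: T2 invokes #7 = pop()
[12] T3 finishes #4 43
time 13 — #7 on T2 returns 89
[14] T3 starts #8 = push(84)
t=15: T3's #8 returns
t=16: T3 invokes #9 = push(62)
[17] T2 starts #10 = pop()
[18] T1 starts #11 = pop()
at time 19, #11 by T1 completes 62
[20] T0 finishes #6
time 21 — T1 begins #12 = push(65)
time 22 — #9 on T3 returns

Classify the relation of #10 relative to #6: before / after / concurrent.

concurrent

#10 spans [17,…), #6 spans [10,20]
the intervals overlap in both directions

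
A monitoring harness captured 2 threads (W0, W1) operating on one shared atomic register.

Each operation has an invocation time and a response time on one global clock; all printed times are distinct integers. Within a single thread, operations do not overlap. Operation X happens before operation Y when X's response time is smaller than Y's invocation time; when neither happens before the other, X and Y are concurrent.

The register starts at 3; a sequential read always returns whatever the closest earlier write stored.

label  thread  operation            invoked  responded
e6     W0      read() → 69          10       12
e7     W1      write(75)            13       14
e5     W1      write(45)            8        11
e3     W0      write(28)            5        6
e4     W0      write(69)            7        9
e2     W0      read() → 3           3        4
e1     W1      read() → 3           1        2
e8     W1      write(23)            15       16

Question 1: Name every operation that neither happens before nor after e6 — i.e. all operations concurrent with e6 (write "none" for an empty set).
e5

concurrent with e6 ([10,12]): every op whose interval crosses 10..12
e1 [1,2]: before
e2 [3,4]: before
e3 [5,6]: before
e4 [7,9]: before
e5 [8,11]: concurrent
e7 [13,14]: after
e8 [15,16]: after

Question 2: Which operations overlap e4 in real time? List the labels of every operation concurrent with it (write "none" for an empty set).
e5

overlap test against e4 [7,9]: concurrent iff the interval meets 7..9
e1 [1,2]: before
e2 [3,4]: before
e3 [5,6]: before
e5 [8,11]: concurrent
e6 [10,12]: after
e7 [13,14]: after
e8 [15,16]: after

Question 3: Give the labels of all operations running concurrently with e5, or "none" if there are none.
e4, e6

e5 spans [8,11]: anything still running between times 8 and 11 counts as concurrent
e1 [1,2]: before
e2 [3,4]: before
e3 [5,6]: before
e4 [7,9]: concurrent
e6 [10,12]: concurrent
e7 [13,14]: after
e8 [15,16]: after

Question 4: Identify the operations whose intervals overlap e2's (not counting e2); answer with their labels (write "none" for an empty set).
none

e2 runs from 3 to 4; window-overlapping ops are concurrent
e1 [1,2]: before
e3 [5,6]: after
e4 [7,9]: after
e5 [8,11]: after
e6 [10,12]: after
e7 [13,14]: after
e8 [15,16]: after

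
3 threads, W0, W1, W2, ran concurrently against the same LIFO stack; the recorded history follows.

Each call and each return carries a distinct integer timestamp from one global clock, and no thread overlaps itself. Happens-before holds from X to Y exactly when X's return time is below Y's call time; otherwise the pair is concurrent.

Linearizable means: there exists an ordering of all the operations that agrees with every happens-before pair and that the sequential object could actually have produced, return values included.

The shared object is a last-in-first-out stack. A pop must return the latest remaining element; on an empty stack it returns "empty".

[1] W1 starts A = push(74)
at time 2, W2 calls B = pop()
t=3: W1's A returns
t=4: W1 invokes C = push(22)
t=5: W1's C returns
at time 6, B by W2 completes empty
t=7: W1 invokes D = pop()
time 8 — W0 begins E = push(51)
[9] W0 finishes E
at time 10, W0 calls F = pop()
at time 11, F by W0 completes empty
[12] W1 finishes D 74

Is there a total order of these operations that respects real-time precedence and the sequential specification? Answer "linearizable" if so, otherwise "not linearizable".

not linearizable

through event 10 a valid linearization exists; event 11 (F responding at time 11) ends that
no legal order exists: 3 real-time-consistent candidates over 5 completed LIFO stack operations, all rejected
no escape via the 1 pending operation (D): every completion choice fails
sample order A, B, C, E, F (pending dropped) stalls at step 2 — B pop() → empty has no legal effect
sample order A, C, B, E, F (pending dropped) stalls at step 3 — B pop() → empty has no legal effect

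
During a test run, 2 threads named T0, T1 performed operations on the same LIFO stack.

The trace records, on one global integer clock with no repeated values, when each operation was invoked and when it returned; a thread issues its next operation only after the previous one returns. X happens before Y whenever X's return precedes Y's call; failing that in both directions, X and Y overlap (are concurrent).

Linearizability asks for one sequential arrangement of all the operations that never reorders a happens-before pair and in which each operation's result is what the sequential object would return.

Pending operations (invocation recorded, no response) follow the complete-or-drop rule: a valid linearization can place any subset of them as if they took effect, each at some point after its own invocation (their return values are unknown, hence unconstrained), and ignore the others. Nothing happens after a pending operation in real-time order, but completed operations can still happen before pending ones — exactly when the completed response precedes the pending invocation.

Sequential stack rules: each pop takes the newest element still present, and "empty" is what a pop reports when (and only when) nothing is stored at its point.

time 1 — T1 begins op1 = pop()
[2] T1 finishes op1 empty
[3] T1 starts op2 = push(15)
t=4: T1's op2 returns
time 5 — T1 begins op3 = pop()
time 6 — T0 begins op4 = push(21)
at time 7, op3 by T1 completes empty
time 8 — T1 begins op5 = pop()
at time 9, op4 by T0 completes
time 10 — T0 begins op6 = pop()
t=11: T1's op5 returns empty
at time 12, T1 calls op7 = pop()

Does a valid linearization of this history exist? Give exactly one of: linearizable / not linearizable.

not linearizable

cut after 6 events: linearizable; cut after 7 events (op3 responds, time 7): not linearizable
the completed operations (3 total) allow one real-time order; the LIFO stack replay rejects it
no completion choice of the 1 pending operation (op4) rescues it — every subset was tried
one such order, op1, op2, op3 (pending dropped), breaks at step 3 where op3 pop() → empty is illegal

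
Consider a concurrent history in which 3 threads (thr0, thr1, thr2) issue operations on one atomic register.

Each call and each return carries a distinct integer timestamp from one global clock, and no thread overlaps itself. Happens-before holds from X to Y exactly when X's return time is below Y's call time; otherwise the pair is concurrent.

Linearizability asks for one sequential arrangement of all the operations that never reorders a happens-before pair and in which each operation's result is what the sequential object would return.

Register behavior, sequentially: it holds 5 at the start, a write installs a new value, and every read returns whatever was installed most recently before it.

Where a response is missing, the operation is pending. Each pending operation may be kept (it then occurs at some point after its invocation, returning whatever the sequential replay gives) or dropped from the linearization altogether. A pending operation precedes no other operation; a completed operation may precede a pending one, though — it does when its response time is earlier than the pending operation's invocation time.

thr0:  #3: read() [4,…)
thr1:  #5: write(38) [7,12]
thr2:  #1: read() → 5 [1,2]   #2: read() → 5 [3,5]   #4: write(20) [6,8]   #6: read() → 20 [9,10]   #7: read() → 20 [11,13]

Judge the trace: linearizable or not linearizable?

linearizable

a witness: #1, #2, #3, #4, #6, #7, #5
after step 1 (#1 read() → 5): value 5
after step 2 (#2 read() → 5): value 5
after step 3 (#3 read() (pending, included)): value 5
after step 4 (#4 write(20)): value 20
after step 5 (#6 read() → 20): value 20
after step 6 (#7 read() → 20): value 20
after step 7 (#5 write(38)): value 38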